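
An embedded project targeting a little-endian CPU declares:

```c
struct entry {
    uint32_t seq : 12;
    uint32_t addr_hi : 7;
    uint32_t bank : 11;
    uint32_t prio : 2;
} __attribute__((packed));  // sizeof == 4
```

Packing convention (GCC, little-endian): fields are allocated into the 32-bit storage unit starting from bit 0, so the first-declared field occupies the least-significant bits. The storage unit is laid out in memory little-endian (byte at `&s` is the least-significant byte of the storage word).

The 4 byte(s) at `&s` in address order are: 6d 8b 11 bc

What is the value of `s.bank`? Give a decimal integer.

1922

[0]=0x6d [1]=0x8b [2]=0x11 [3]=0xbc (little-endian) → word 0xbc118b6d
seq:12 @ bit 0 → (0xbc118b6d>>0)&0xfff = 0xb6d
addr_hi:7 @ bit 12 → (0xbc118b6d>>12)&0x7f = 0x18
bank:11 @ bit 19 → (0xbc118b6d>>19)&0x7ff = 0x782  ←
prio:2 @ bit 30 → (0xbc118b6d>>30)&0x3 = 0x2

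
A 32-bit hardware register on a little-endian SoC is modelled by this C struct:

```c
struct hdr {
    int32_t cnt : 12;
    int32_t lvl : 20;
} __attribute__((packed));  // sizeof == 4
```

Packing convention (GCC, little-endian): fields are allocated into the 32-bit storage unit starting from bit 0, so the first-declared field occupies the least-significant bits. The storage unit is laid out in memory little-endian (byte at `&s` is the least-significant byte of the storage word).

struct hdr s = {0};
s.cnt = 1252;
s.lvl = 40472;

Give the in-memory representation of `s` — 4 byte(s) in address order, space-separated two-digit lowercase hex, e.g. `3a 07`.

cnt (12b) val=1252 bits=0x4e4 at bit 0: 0x000004e4
lvl (20b) val=40472 bits=0x9e18 at bit 12: 0x09e184e4
word = 0x09e184e4 → little-endian bytes:
  [0]=0xe4  [1]=0x84  [2]=0xe1  [3]=0x09

e4 84 e1 09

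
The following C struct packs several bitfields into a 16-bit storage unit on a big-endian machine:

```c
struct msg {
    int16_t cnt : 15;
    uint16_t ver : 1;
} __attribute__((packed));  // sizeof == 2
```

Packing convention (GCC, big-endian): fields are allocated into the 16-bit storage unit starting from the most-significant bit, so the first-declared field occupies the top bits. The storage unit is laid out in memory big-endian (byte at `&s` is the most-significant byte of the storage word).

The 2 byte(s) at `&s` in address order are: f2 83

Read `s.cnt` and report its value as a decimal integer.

[0]=0xf2 [1]=0x83 (big-endian) → word 0xf283
cnt [1+:15] = (word>>1) & 0x7fff = 31041  ←
ver [0+:1] = (word>>0) & 0x1 = 1
cnt signed 15b, MSB=1: 31041 - 32768 = -1727

-1727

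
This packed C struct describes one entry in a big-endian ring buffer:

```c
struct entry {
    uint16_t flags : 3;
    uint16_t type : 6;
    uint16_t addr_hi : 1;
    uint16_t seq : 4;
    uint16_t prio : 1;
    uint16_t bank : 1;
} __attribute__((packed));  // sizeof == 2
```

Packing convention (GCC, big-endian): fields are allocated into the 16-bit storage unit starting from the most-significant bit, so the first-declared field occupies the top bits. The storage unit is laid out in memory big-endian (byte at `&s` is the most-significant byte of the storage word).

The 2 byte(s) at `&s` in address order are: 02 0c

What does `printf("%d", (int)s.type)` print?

[0]=0x02 [1]=0x0c (big-endian) → word 0x020c
flags:3 @ bit 13 → (0x020c>>13)&0x7 = 0x0
type:6 @ bit 7 → (0x020c>>7)&0x3f = 0x4  ←
addr_hi:1 @ bit 6 → (0x020c>>6)&0x1 = 0x0
seq:4 @ bit 2 → (0x020c>>2)&0xf = 0x3
prio:1 @ bit 1 → (0x020c>>1)&0x1 = 0x0
bank:1 @ bit 0 → (0x020c>>0)&0x1 = 0x0

4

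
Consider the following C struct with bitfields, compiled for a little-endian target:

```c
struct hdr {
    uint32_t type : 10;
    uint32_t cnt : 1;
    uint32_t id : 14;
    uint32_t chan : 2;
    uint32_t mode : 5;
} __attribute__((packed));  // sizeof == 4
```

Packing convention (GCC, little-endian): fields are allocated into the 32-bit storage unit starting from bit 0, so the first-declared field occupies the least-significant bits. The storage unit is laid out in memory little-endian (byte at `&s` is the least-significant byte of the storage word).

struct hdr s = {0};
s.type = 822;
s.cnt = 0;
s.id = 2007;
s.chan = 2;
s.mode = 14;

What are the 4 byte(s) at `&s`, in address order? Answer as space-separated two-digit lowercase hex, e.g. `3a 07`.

36 bb 3e 74

type:10 = 822 → 0x336 << 0 → word 0x00000336
cnt:1 = 0 → 0x0 << 10 → word 0x00000336
id:14 = 2007 → 0x7d7 << 11 → word 0x003ebb36
chan:2 = 2 → 0x2 << 25 → word 0x043ebb36
mode:5 = 14 → 0xe << 27 → word 0x743ebb36
word = 0x743ebb36 → little-endian bytes:
  [0]=0x36  [1]=0xbb  [2]=0x3e  [3]=0x74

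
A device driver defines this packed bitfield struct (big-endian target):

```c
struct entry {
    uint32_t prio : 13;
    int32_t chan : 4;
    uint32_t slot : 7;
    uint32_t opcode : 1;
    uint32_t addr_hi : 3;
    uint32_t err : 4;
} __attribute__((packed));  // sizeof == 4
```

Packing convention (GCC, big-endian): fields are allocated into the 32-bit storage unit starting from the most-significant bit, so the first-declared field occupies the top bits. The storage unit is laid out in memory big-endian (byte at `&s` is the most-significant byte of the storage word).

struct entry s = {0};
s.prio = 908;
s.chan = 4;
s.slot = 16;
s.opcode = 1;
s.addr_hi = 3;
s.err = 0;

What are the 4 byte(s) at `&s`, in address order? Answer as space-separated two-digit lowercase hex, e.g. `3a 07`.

1c 62 10 b0

prio (13b) val=908 bits=0x38c at bit 19: 0x1c600000
chan (4b) val=4 bits=0x4 at bit 15: 0x1c620000
slot (7b) val=16 bits=0x10 at bit 8: 0x1c621000
opcode (1b) val=1 bits=0x1 at bit 7: 0x1c621080
addr_hi (3b) val=3 bits=0x3 at bit 4: 0x1c6210b0
err (4b) val=0 bits=0x0 at bit 0: 0x1c6210b0
word = 0x1c6210b0 → big-endian bytes:
  [0]=0x1c  [1]=0x62  [2]=0x10  [3]=0xb0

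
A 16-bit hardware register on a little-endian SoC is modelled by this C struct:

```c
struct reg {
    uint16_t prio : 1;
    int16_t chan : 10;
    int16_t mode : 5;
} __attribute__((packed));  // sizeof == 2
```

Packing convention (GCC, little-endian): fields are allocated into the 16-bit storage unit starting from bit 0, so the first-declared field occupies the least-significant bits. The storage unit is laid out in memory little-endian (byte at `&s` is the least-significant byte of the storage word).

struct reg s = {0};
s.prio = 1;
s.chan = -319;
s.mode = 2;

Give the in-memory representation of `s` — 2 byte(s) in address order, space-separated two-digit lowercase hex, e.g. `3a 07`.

83 15

prio (1b) val=1 bits=0x1 at bit 0: 0x0001
chan (10b) val=-319 bits=0x2c1 at bit 1: 0x0583
mode (5b) val=2 bits=0x2 at bit 11: 0x1583
word = 0x1583 → little-endian bytes:
  [0]=0x83  [1]=0x15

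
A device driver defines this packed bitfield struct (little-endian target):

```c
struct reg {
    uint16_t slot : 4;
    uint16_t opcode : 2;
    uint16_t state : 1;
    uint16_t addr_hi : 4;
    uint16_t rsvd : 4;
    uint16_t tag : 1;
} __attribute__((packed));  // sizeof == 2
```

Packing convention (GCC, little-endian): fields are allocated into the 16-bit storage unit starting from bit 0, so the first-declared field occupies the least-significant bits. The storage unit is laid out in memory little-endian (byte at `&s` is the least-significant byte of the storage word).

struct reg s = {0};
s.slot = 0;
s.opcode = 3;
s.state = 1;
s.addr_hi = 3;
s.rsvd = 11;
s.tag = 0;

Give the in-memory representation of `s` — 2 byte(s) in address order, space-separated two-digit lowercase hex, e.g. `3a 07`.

slot (4b) val=0 bits=0x0 at bit 0: 0x0000
opcode (2b) val=3 bits=0x3 at bit 4: 0x0030
state (1b) val=1 bits=0x1 at bit 6: 0x0070
addr_hi (4b) val=3 bits=0x3 at bit 7: 0x01f0
rsvd (4b) val=11 bits=0xb at bit 11: 0x59f0
tag (1b) val=0 bits=0x0 at bit 15: 0x59f0
word = 0x59f0 → little-endian bytes:
  [0]=0xf0  [1]=0x59

f0 59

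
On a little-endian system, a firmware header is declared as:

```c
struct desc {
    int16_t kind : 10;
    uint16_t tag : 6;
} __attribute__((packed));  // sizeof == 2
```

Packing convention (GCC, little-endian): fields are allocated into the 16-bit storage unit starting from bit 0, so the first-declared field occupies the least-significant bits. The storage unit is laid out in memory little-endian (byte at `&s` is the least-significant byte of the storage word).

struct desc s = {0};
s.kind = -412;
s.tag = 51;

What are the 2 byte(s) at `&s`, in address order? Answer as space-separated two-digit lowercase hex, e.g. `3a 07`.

kind:10 = -412 → 0x264 << 0 → word 0x0264
tag:6 = 51 → 0x33 << 10 → word 0xce64
word = 0xce64 → little-endian bytes:
  [0]=0x64  [1]=0xce

64 ce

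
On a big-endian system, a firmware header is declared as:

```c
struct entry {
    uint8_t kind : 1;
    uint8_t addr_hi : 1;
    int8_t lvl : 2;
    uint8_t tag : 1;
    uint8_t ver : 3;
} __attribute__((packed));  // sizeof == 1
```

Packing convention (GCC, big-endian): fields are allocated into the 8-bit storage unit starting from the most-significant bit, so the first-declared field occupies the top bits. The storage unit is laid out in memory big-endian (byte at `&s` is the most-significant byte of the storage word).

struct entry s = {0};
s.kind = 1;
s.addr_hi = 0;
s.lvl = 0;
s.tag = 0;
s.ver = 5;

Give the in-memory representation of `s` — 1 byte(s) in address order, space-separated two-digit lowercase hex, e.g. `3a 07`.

85

kind (1b) val=1 bits=0x1 at bit 7: 0x80
addr_hi (1b) val=0 bits=0x0 at bit 6: 0x80
lvl (2b) val=0 bits=0x0 at bit 4: 0x80
tag (1b) val=0 bits=0x0 at bit 3: 0x80
ver (3b) val=5 bits=0x5 at bit 0: 0x85
word = 0x85 → big-endian bytes:
  [0]=0x85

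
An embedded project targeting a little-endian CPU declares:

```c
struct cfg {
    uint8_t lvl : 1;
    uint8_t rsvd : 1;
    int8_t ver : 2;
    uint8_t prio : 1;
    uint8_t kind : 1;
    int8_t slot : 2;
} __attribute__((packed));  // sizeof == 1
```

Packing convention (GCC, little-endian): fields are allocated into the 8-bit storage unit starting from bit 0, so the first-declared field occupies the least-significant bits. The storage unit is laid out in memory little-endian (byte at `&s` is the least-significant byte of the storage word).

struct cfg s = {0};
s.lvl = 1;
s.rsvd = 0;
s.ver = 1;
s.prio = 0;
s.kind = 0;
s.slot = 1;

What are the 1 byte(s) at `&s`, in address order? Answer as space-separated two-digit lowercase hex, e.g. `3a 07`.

45

[0+:1] lvl=1 & 0x1 = 0x1; word=0x01
[1+:1] rsvd=0 & 0x1 = 0x0; word=0x01
[2+:2] ver=1 & 0x3 = 0x1; word=0x05
[4+:1] prio=0 & 0x1 = 0x0; word=0x05
[5+:1] kind=0 & 0x1 = 0x0; word=0x05
[6+:2] slot=1 & 0x3 = 0x1; word=0x45
word = 0x45 → little-endian bytes:
  [0]=0x45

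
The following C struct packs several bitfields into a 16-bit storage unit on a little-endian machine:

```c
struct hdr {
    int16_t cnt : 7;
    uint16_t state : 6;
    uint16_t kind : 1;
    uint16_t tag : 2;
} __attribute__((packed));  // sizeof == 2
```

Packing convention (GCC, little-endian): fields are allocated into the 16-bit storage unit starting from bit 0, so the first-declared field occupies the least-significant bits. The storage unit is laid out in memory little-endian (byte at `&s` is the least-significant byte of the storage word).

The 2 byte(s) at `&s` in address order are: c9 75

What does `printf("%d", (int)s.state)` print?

43

[0]=0xc9 [1]=0x75 (little-endian) → word 0x75c9
cnt:7 @ bit 0 → (0x75c9>>0)&0x7f = 0x49
state:6 @ bit 7 → (0x75c9>>7)&0x3f = 0x2b  ←
kind:1 @ bit 13 → (0x75c9>>13)&0x1 = 0x1
tag:2 @ bit 14 → (0x75c9>>14)&0x3 = 0x1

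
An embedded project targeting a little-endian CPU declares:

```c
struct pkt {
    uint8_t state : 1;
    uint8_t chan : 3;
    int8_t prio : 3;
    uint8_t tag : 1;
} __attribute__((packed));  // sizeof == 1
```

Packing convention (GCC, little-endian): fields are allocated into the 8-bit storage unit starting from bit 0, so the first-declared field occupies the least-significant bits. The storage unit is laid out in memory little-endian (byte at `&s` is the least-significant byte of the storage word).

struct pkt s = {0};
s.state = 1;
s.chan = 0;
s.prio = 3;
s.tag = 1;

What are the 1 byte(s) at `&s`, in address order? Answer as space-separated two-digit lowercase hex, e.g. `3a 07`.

state (1b) val=1 bits=0x1 at bit 0: 0x01
chan (3b) val=0 bits=0x0 at bit 1: 0x01
prio (3b) val=3 bits=0x3 at bit 4: 0x31
tag (1b) val=1 bits=0x1 at bit 7: 0xb1
word = 0xb1 → little-endian bytes:
  [0]=0xb1

b1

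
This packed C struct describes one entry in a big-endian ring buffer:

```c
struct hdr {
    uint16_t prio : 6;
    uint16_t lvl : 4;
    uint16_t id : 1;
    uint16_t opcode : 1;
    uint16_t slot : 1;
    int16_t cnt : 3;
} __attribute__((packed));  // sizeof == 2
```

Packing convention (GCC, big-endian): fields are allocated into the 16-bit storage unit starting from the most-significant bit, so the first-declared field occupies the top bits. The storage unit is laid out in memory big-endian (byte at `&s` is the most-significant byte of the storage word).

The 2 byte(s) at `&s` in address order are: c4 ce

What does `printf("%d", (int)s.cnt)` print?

[0]=0xc4 [1]=0xce (big-endian) → word 0xc4ce
prio:6 @ bit 10 → (0xc4ce>>10)&0x3f = 0x31
lvl:4 @ bit 6 → (0xc4ce>>6)&0xf = 0x3
id:1 @ bit 5 → (0xc4ce>>5)&0x1 = 0x0
opcode:1 @ bit 4 → (0xc4ce>>4)&0x1 = 0x0
slot:1 @ bit 3 → (0xc4ce>>3)&0x1 = 0x1
cnt:3 @ bit 0 → (0xc4ce>>0)&0x7 = 0x6  ←
cnt signed 3b, MSB=1: 6 - 8 = -2

-2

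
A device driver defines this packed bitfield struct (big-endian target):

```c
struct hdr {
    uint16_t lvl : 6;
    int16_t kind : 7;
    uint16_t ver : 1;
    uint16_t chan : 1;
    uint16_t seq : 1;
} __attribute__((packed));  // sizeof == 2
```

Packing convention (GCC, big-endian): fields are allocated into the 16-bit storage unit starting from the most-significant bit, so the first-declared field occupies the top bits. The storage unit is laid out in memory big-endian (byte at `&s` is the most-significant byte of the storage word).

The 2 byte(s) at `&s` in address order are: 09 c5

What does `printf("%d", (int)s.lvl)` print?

[0]=0x09 [1]=0xc5 (big-endian) → word 0x09c5
lvl [10+:6] = (word>>10) & 0x3f = 2  ←
kind [3+:7] = (word>>3) & 0x7f = 56
ver [2+:1] = (word>>2) & 0x1 = 1
chan [1+:1] = (word>>1) & 0x1 = 0
seq [0+:1] = (word>>0) & 0x1 = 1

2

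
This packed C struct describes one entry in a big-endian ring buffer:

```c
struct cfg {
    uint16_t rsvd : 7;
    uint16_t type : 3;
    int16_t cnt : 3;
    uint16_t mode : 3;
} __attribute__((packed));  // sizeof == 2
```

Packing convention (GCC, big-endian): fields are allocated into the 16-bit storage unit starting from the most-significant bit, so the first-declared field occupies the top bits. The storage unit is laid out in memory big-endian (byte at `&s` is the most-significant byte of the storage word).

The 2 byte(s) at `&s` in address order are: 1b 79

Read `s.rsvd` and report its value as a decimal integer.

13

[0]=0x1b [1]=0x79 (big-endian) → word 0x1b79
rsvd [9+:7] = (word>>9) & 0x7f = 13  ←
type [6+:3] = (word>>6) & 0x7 = 5
cnt [3+:3] = (word>>3) & 0x7 = 7
mode [0+:3] = (word>>0) & 0x7 = 1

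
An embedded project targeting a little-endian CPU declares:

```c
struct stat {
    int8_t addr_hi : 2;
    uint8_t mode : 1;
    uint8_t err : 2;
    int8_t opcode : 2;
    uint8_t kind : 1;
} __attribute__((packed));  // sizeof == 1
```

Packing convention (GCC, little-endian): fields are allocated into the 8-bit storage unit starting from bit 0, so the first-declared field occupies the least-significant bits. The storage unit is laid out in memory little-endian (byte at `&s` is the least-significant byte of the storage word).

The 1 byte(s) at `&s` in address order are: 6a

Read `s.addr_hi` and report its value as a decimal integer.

[0]=0x6a (little-endian) → word 0x6a
addr_hi [0+:2] = (word>>0) & 0x3 = 2  ←
mode [2+:1] = (word>>2) & 0x1 = 0
err [3+:2] = (word>>3) & 0x3 = 1
opcode [5+:2] = (word>>5) & 0x3 = 3
kind [7+:1] = (word>>7) & 0x1 = 0
addr_hi signed 2b, MSB=1: 2 - 4 = -2

-2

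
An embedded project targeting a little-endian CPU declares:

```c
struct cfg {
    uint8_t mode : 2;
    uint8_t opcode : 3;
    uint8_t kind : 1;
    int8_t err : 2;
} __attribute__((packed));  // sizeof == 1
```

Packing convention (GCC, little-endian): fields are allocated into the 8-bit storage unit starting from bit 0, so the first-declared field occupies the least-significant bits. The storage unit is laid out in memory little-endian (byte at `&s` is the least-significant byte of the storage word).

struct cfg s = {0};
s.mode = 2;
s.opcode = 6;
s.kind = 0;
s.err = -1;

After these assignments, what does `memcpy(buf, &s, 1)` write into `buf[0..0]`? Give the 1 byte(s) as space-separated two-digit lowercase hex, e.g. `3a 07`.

da

[0+:2] mode=2 & 0x3 = 0x2; word=0x02
[2+:3] opcode=6 & 0x7 = 0x6; word=0x1a
[5+:1] kind=0 & 0x1 = 0x0; word=0x1a
[6+:2] err=-1 & 0x3 = 0x3; word=0xda
word = 0xda → little-endian bytes:
  [0]=0xda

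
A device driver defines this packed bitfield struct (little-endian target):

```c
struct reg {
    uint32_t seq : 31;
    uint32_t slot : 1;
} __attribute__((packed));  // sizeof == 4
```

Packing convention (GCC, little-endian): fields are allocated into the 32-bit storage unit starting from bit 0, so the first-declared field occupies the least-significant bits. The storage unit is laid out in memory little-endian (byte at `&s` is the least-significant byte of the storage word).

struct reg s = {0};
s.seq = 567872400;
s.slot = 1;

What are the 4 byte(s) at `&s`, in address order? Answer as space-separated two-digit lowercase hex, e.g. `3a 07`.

[0+:31] seq=567872400 & 0x7fffffff = 0x21d90b90; word=0x21d90b90
[31+:1] slot=1 & 0x1 = 0x1; word=0xa1d90b90
word = 0xa1d90b90 → little-endian bytes:
  [0]=0x90  [1]=0x0b  [2]=0xd9  [3]=0xa1

90 0b d9 a1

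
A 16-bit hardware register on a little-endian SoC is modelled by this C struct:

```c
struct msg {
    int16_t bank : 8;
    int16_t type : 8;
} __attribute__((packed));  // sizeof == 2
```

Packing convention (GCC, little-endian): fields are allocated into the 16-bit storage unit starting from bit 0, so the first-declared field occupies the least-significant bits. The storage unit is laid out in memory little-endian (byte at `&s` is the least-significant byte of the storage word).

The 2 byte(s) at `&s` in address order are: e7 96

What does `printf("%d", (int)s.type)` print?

-106

[0]=0xe7 [1]=0x96 (little-endian) → word 0x96e7
bank [0+:8] = (word>>0) & 0xff = 231
type [8+:8] = (word>>8) & 0xff = 150  ←
type signed 8b, MSB=1: 150 - 256 = -106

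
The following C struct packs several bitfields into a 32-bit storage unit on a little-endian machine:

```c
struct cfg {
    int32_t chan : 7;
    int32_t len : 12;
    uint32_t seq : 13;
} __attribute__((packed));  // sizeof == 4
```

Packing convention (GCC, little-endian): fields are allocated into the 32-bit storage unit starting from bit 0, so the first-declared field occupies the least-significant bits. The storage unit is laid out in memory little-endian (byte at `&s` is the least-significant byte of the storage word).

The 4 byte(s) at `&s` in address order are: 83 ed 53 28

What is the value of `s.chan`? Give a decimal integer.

3

[0]=0x83 [1]=0xed [2]=0x53 [3]=0x28 (little-endian) → word 0x2853ed83
chan:7 @ bit 0 → (0x2853ed83>>0)&0x7f = 0x3  ←
len:12 @ bit 7 → (0x2853ed83>>7)&0xfff = 0x7db
seq:13 @ bit 19 → (0x2853ed83>>19)&0x1fff = 0x50a
chan signed 7b, MSB=0: value = 3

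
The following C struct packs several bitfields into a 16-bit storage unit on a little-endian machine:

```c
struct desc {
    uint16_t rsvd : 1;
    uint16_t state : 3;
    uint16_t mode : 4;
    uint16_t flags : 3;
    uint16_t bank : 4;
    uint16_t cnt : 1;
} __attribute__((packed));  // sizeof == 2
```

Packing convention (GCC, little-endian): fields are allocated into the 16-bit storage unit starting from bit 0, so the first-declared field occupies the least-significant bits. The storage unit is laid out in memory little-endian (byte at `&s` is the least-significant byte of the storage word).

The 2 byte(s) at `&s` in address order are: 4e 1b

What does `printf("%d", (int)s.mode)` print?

[0]=0x4e [1]=0x1b (little-endian) → word 0x1b4e
rsvd [0+:1] = (word>>0) & 0x1 = 0
state [1+:3] = (word>>1) & 0x7 = 7
mode [4+:4] = (word>>4) & 0xf = 4  ←
flags [8+:3] = (word>>8) & 0x7 = 3
bank [11+:4] = (word>>11) & 0xf = 3
cnt [15+:1] = (word>>15) & 0x1 = 0

4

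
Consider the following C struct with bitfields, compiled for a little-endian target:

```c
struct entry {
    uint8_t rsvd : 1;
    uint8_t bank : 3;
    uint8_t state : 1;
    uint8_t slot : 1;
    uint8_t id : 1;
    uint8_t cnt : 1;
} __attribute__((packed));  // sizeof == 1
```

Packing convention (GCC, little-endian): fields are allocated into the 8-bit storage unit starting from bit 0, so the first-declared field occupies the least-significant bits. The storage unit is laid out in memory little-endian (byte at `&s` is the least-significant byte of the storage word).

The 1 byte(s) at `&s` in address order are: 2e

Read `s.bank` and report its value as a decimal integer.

7

[0]=0x2e (little-endian) → word 0x2e
rsvd:1 @ bit 0 → (0x2e>>0)&0x1 = 0x0
bank:3 @ bit 1 → (0x2e>>1)&0x7 = 0x7  ←
state:1 @ bit 4 → (0x2e>>4)&0x1 = 0x0
slot:1 @ bit 5 → (0x2e>>5)&0x1 = 0x1
id:1 @ bit 6 → (0x2e>>6)&0x1 = 0x0
cnt:1 @ bit 7 → (0x2e>>7)&0x1 = 0x0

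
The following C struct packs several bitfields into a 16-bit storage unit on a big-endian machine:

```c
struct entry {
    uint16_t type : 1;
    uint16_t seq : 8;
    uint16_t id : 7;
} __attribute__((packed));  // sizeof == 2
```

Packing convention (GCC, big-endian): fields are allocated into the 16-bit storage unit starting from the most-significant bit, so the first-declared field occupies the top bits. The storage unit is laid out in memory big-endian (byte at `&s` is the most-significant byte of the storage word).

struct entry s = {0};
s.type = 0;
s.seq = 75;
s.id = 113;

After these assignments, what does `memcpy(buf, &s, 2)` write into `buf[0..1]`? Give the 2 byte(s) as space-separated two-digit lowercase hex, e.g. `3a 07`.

25 f1

type:1 = 0 → 0x0 << 15 → word 0x0000
seq:8 = 75 → 0x4b << 7 → word 0x2580
id:7 = 113 → 0x71 << 0 → word 0x25f1
word = 0x25f1 → big-endian bytes:
  [0]=0x25  [1]=0xf1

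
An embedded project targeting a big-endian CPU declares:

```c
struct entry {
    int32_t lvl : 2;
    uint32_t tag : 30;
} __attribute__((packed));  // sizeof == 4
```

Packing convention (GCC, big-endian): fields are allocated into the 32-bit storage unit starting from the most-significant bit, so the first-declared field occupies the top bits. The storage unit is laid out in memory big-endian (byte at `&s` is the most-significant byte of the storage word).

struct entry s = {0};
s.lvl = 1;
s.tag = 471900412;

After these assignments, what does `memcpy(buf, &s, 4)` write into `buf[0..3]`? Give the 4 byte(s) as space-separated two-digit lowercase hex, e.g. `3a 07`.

[30+:2] lvl=1 & 0x3 = 0x1; word=0x40000000
[0+:30] tag=471900412 & 0x3fffffff = 0x1c20a0fc; word=0x5c20a0fc
word = 0x5c20a0fc → big-endian bytes:
  [0]=0x5c  [1]=0x20  [2]=0xa0  [3]=0xfc

5c 20 a0 fc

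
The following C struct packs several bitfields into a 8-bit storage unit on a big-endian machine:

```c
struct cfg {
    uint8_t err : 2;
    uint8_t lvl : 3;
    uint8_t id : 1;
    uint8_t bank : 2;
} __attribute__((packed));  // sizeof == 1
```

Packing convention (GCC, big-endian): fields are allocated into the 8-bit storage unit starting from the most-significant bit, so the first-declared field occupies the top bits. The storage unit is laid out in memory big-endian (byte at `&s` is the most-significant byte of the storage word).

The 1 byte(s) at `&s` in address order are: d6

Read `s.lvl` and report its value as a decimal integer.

[0]=0xd6 (big-endian) → word 0xd6
err [6+:2] = (word>>6) & 0x3 = 3
lvl [3+:3] = (word>>3) & 0x7 = 2  ←
id [2+:1] = (word>>2) & 0x1 = 1
bank [0+:2] = (word>>0) & 0x3 = 2

2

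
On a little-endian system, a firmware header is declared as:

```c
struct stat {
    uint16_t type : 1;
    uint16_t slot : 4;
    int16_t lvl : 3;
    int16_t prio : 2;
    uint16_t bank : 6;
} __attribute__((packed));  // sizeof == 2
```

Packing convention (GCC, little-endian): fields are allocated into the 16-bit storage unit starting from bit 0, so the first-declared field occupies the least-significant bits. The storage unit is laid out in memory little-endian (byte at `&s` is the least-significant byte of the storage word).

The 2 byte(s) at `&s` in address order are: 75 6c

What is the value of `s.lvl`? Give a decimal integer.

[0]=0x75 [1]=0x6c (little-endian) → word 0x6c75
type [0+:1] = (word>>0) & 0x1 = 1
slot [1+:4] = (word>>1) & 0xf = 10
lvl [5+:3] = (word>>5) & 0x7 = 3  ←
prio [8+:2] = (word>>8) & 0x3 = 0
bank [10+:6] = (word>>10) & 0x3f = 27
lvl signed 3b, MSB=0: value = 3

3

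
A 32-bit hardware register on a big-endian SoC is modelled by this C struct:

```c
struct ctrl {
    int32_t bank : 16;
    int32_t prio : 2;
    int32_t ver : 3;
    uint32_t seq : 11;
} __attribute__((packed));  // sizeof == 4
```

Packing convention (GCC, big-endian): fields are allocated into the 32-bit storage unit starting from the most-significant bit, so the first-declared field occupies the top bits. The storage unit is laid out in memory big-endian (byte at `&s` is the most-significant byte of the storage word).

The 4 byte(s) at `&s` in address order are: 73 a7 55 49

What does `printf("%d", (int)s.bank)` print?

29607

[0]=0x73 [1]=0xa7 [2]=0x55 [3]=0x49 (big-endian) → word 0x73a75549
bank:16 @ bit 16 → (0x73a75549>>16)&0xffff = 0x73a7  ←
prio:2 @ bit 14 → (0x73a75549>>14)&0x3 = 0x1
ver:3 @ bit 11 → (0x73a75549>>11)&0x7 = 0x2
seq:11 @ bit 0 → (0x73a75549>>0)&0x7ff = 0x549
bank signed 16b, MSB=0: value = 29607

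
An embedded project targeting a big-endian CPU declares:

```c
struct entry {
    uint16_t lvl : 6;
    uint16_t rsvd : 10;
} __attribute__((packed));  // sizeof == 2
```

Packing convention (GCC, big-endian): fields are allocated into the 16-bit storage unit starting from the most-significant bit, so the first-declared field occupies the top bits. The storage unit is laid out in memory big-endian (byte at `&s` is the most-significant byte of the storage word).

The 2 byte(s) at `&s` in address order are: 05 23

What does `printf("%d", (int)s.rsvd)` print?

291

[0]=0x05 [1]=0x23 (big-endian) → word 0x0523
lvl [10+:6] = (word>>10) & 0x3f = 1
rsvd [0+:10] = (word>>0) & 0x3ff = 291  ←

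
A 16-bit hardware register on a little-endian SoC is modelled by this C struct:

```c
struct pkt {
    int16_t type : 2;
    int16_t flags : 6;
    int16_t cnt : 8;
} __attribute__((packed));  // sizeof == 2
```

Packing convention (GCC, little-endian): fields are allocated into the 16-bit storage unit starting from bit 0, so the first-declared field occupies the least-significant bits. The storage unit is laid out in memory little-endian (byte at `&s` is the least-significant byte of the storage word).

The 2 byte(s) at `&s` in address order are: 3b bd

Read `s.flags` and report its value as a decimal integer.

[0]=0x3b [1]=0xbd (little-endian) → word 0xbd3b
type:2 @ bit 0 → (0xbd3b>>0)&0x3 = 0x3
flags:6 @ bit 2 → (0xbd3b>>2)&0x3f = 0xe  ←
cnt:8 @ bit 8 → (0xbd3b>>8)&0xff = 0xbd
flags signed 6b, MSB=0: value = 14

14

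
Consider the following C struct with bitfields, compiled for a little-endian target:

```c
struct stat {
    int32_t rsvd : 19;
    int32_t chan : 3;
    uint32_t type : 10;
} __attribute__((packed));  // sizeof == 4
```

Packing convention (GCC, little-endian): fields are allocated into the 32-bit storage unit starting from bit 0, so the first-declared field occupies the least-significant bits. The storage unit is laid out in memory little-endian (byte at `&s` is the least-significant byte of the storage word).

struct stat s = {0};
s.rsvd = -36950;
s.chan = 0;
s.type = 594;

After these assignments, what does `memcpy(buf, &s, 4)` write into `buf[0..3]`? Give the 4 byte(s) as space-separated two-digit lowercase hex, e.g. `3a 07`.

aa 6f 87 94

rsvd (19b) val=-36950 bits=0x76faa at bit 0: 0x00076faa
chan (3b) val=0 bits=0x0 at bit 19: 0x00076faa
type (10b) val=594 bits=0x252 at bit 22: 0x94876faa
word = 0x94876faa → little-endian bytes:
  [0]=0xaa  [1]=0x6f  [2]=0x87  [3]=0x94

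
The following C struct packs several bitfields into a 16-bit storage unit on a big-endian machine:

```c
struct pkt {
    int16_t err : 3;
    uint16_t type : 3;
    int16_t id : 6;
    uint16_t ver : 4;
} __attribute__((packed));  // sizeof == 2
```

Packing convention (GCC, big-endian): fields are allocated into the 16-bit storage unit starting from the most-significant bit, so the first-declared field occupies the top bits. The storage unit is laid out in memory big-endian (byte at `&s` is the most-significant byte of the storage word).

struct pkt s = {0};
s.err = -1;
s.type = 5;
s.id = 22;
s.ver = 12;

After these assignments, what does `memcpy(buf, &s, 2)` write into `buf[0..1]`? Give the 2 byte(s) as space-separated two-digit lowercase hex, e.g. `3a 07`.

f5 6c

err:3 = -1 → 0x7 << 13 → word 0xe000
type:3 = 5 → 0x5 << 10 → word 0xf400
id:6 = 22 → 0x16 << 4 → word 0xf560
ver:4 = 12 → 0xc << 0 → word 0xf56c
word = 0xf56c → big-endian bytes:
  [0]=0xf5  [1]=0x6c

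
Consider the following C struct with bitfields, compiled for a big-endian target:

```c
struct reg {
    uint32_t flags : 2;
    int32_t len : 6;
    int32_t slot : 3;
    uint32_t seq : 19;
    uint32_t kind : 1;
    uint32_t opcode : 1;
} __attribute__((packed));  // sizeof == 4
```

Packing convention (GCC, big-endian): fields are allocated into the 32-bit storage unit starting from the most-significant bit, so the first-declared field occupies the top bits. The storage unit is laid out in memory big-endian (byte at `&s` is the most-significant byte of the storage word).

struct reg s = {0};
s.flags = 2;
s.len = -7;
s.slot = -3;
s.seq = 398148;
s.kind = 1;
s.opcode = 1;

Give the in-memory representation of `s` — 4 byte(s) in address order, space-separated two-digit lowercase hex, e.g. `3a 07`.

b9 b8 4d 13

flags (2b) val=2 bits=0x2 at bit 30: 0x80000000
len (6b) val=-7 bits=0x39 at bit 24: 0xb9000000
slot (3b) val=-3 bits=0x5 at bit 21: 0xb9a00000
seq (19b) val=398148 bits=0x61344 at bit 2: 0xb9b84d10
kind (1b) val=1 bits=0x1 at bit 1: 0xb9b84d12
opcode (1b) val=1 bits=0x1 at bit 0: 0xb9b84d13
word = 0xb9b84d13 → big-endian bytes:
  [0]=0xb9  [1]=0xb8  [2]=0x4d  [3]=0x13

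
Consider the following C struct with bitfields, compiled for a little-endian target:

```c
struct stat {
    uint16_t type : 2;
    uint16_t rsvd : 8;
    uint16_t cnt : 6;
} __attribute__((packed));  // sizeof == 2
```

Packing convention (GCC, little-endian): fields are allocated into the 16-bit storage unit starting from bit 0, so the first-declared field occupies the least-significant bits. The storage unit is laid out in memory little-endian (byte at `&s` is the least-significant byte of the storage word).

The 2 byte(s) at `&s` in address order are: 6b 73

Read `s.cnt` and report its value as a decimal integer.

[0]=0x6b [1]=0x73 (little-endian) → word 0x736b
type:2 @ bit 0 → (0x736b>>0)&0x3 = 0x3
rsvd:8 @ bit 2 → (0x736b>>2)&0xff = 0xda
cnt:6 @ bit 10 → (0x736b>>10)&0x3f = 0x1c  ←

28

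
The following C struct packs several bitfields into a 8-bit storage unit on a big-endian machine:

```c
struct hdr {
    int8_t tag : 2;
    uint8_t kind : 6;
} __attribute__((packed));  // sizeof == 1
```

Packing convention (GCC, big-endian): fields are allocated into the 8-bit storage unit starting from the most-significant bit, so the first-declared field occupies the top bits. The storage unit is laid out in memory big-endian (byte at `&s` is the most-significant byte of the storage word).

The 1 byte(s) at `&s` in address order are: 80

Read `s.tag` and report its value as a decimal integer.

-2

[0]=0x80 (big-endian) → word 0x80
tag [6+:2] = (word>>6) & 0x3 = 2  ←
kind [0+:6] = (word>>0) & 0x3f = 0
tag signed 2b, MSB=1: 2 - 4 = -2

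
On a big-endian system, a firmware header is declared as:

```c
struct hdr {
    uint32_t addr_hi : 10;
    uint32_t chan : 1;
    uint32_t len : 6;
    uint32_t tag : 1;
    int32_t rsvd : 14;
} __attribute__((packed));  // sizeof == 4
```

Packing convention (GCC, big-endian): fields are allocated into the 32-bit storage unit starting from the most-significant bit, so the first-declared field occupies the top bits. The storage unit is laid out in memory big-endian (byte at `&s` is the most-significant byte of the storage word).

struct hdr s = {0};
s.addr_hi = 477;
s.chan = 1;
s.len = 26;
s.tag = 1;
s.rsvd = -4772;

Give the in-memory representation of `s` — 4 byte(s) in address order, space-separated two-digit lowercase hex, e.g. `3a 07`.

addr_hi (10b) val=477 bits=0x1dd at bit 22: 0x77400000
chan (1b) val=1 bits=0x1 at bit 21: 0x77600000
len (6b) val=26 bits=0x1a at bit 15: 0x776d0000
tag (1b) val=1 bits=0x1 at bit 14: 0x776d4000
rsvd (14b) val=-4772 bits=0x2d5c at bit 0: 0x776d6d5c
word = 0x776d6d5c → big-endian bytes:
  [0]=0x77  [1]=0x6d  [2]=0x6d  [3]=0x5c

77 6d 6d 5c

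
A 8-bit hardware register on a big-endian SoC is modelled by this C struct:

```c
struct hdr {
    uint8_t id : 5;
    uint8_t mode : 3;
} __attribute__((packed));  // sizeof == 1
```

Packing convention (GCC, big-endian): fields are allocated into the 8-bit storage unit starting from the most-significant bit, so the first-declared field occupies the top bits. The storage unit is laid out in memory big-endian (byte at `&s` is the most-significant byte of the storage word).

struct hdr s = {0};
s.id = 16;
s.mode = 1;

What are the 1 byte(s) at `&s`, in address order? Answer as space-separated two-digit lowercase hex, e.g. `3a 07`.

id:5 = 16 → 0x10 << 3 → word 0x80
mode:3 = 1 → 0x1 << 0 → word 0x81
word = 0x81 → big-endian bytes:
  [0]=0x81

81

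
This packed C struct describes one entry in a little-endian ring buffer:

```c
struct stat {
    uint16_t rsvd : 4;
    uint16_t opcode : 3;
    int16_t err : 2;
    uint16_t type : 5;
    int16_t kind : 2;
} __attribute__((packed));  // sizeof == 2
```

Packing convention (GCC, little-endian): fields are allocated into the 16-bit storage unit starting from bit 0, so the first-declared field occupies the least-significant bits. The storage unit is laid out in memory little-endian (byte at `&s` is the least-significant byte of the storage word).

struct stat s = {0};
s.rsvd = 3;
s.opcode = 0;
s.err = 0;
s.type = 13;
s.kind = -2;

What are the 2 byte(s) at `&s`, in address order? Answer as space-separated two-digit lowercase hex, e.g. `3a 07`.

03 9a

[0+:4] rsvd=3 & 0xf = 0x3; word=0x0003
[4+:3] opcode=0 & 0x7 = 0x0; word=0x0003
[7+:2] err=0 & 0x3 = 0x0; word=0x0003
[9+:5] type=13 & 0x1f = 0xd; word=0x1a03
[14+:2] kind=-2 & 0x3 = 0x2; word=0x9a03
word = 0x9a03 → little-endian bytes:
  [0]=0x03  [1]=0x9a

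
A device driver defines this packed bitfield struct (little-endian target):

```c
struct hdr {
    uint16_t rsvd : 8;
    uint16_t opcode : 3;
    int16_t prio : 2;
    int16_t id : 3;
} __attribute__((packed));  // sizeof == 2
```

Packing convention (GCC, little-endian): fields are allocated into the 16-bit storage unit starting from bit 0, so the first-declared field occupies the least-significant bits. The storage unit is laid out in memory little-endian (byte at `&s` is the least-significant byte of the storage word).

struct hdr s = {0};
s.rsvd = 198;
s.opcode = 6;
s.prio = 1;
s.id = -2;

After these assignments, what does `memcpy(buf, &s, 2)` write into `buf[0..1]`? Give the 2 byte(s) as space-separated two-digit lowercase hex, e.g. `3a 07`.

[0+:8] rsvd=198 & 0xff = 0xc6; word=0x00c6
[8+:3] opcode=6 & 0x7 = 0x6; word=0x06c6
[11+:2] prio=1 & 0x3 = 0x1; word=0x0ec6
[13+:3] id=-2 & 0x7 = 0x6; word=0xcec6
word = 0xcec6 → little-endian bytes:
  [0]=0xc6  [1]=0xce

c6 ce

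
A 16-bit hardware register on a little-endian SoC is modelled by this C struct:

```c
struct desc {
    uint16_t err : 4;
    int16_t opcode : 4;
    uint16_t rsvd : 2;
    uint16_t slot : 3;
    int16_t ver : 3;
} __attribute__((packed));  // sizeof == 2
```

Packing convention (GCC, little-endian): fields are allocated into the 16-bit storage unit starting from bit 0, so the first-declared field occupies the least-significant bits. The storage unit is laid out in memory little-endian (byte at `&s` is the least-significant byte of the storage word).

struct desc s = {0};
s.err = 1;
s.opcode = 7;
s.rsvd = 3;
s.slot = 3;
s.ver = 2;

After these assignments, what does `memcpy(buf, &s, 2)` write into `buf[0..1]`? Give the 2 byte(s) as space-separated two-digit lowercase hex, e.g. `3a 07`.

err:4 = 1 → 0x1 << 0 → word 0x0001
opcode:4 = 7 → 0x7 << 4 → word 0x0071
rsvd:2 = 3 → 0x3 << 8 → word 0x0371
slot:3 = 3 → 0x3 << 10 → word 0x0f71
ver:3 = 2 → 0x2 << 13 → word 0x4f71
word = 0x4f71 → little-endian bytes:
  [0]=0x71  [1]=0x4f

71 4f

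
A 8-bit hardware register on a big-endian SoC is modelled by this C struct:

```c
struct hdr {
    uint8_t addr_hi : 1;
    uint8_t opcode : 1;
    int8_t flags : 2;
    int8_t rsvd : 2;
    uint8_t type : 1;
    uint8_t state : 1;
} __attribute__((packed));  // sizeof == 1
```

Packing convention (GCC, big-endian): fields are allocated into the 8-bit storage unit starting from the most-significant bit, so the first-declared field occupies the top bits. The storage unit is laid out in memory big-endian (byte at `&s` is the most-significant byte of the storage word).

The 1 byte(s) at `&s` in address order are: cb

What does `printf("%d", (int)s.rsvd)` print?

[0]=0xcb (big-endian) → word 0xcb
addr_hi [7+:1] = (word>>7) & 0x1 = 1
opcode [6+:1] = (word>>6) & 0x1 = 1
flags [4+:2] = (word>>4) & 0x3 = 0
rsvd [2+:2] = (word>>2) & 0x3 = 2  ←
type [1+:1] = (word>>1) & 0x1 = 1
state [0+:1] = (word>>0) & 0x1 = 1
rsvd signed 2b, MSB=1: 2 - 4 = -2

-2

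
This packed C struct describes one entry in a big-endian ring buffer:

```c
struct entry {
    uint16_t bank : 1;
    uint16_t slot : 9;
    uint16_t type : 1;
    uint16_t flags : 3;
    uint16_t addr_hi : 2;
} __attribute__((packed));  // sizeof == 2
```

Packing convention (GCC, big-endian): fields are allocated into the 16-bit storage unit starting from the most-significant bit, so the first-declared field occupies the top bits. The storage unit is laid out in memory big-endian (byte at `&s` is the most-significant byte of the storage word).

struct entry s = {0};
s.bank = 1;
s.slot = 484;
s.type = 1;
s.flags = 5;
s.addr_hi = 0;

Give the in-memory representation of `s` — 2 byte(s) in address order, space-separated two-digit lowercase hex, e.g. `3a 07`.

bank (1b) val=1 bits=0x1 at bit 15: 0x8000
slot (9b) val=484 bits=0x1e4 at bit 6: 0xf900
type (1b) val=1 bits=0x1 at bit 5: 0xf920
flags (3b) val=5 bits=0x5 at bit 2: 0xf934
addr_hi (2b) val=0 bits=0x0 at bit 0: 0xf934
word = 0xf934 → big-endian bytes:
  [0]=0xf9  [1]=0x34

f9 34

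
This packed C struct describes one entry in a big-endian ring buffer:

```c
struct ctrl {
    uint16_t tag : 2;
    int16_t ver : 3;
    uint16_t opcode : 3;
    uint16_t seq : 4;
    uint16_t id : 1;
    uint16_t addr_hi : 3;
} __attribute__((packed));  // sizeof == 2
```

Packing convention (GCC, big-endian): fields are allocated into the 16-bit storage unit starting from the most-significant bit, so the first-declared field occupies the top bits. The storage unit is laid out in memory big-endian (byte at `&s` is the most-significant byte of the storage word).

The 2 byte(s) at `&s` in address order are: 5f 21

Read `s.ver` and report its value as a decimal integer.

[0]=0x5f [1]=0x21 (big-endian) → word 0x5f21
tag:2 @ bit 14 → (0x5f21>>14)&0x3 = 0x1
ver:3 @ bit 11 → (0x5f21>>11)&0x7 = 0x3  ←
opcode:3 @ bit 8 → (0x5f21>>8)&0x7 = 0x7
seq:4 @ bit 4 → (0x5f21>>4)&0xf = 0x2
id:1 @ bit 3 → (0x5f21>>3)&0x1 = 0x0
addr_hi:3 @ bit 0 → (0x5f21>>0)&0x7 = 0x1
ver signed 3b, MSB=0: value = 3

3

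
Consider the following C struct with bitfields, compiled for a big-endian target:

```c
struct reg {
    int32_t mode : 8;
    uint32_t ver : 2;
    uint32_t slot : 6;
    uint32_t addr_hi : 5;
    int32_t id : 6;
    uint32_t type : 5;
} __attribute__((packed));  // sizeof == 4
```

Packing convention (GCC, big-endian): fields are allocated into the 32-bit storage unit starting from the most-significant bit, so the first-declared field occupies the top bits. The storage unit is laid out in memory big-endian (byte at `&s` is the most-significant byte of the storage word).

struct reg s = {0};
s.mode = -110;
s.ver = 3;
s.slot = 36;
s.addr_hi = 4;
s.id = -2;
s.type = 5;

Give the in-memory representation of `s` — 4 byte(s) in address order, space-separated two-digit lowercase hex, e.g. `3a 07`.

mode (8b) val=-110 bits=0x92 at bit 24: 0x92000000
ver (2b) val=3 bits=0x3 at bit 22: 0x92c00000
slot (6b) val=36 bits=0x24 at bit 16: 0x92e40000
addr_hi (5b) val=4 bits=0x4 at bit 11: 0x92e42000
id (6b) val=-2 bits=0x3e at bit 5: 0x92e427c0
type (5b) val=5 bits=0x5 at bit 0: 0x92e427c5
word = 0x92e427c5 → big-endian bytes:
  [0]=0x92  [1]=0xe4  [2]=0x27  [3]=0xc5

92 e4 27 c5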